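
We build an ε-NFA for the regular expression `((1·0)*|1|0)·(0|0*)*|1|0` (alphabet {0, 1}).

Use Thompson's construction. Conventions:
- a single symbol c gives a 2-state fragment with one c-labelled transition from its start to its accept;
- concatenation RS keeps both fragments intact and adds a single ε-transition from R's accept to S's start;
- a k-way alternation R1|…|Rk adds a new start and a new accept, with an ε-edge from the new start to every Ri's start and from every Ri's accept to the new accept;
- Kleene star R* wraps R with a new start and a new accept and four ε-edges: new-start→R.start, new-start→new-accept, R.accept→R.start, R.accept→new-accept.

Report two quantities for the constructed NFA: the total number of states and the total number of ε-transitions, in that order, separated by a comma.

Bottom-up over the parse tree:
Each of the 8 symbol leaves contributes 2 states and 0 ε-transitions.
  1·0 — 4 states, 1 ε-transition
  (1·0)* — 6 states, 5 ε-transitions
  (1·0)*|1|0 — 12 states, 11 ε-transitions
  0* — 4 states, 4 ε-transitions
  0|0* — 8 states, 8 ε-transitions
  (0|0*)* — 10 states, 12 ε-transitions
  ((1·0)*|1|0)·(0|0*)* — 22 states, 24 ε-transitions
  ((1·0)*|1|0)·(0|0*)*|1|0 — 28 states, 30 ε-transitions

28, 30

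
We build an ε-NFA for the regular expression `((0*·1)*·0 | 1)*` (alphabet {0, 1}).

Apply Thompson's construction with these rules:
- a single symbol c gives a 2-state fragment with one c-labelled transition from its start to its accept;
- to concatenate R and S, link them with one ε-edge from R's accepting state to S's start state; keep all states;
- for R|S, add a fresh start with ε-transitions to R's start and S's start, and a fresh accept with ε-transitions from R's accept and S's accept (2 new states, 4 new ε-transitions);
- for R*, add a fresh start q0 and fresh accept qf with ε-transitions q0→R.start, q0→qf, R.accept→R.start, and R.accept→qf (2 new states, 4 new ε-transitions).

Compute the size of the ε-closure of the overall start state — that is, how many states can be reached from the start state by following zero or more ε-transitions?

11

Compute the ε-closure size of each fragment's start state recursively; a symbol fragment's start has no outgoing ε-edge, so its closure is just itself (size 1).
  0* — the star's fresh start ε-reaches both the body's start and the fresh accept: |closure| = 2 + 1 = 3
  0*·1 — |closure| = 3 + 1 = 4 (closure spills across the concat boundary because the left factor accepts ε)
  (0*·1)* — the star's fresh start ε-reaches both the body's start and the fresh accept: |closure| = 2 + 4 = 6
  (0*·1)*·0 — |closure| = 6 + 1 = 7 (closure spills across the concat boundary because the left factor accepts ε)
  (0*·1)*·0 | 1 — |closure| = 1 + 7 + 1 = 9 (the new accept is not ε-reachable since no branch accepts ε)
  ((0*·1)*·0 | 1)* — the star's fresh start ε-reaches both the body's start and the fresh accept: |closure| = 2 + 9 = 11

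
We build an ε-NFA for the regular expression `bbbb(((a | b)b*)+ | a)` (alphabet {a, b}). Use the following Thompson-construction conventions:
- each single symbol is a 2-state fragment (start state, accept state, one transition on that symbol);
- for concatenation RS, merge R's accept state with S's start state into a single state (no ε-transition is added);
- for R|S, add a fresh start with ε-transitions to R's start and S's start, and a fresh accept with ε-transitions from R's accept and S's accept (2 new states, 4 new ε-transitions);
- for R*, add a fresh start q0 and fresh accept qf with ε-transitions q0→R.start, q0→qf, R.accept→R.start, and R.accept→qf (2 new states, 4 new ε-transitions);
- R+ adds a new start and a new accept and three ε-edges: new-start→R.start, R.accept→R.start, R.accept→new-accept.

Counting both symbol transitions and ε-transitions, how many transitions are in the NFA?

23

Bottom-up over the parse tree:
Each of the 8 symbol leaves contributes 1 transition (1 symbol, 0 ε).
  a | b = 6 transitions (2 symbol, 4 ε)
  b* = 5 transitions (1 symbol, 4 ε)
  (a | b)b* = 11 transitions (3 symbol, 8 ε)
  ((a | b)b*)+ = 14 transitions (3 symbol, 11 ε)
  ((a | b)b*)+ | a = 19 transitions (4 symbol, 15 ε)
  bbbb(((a | b)b*)+ | a) = 23 transitions (8 symbol, 15 ε)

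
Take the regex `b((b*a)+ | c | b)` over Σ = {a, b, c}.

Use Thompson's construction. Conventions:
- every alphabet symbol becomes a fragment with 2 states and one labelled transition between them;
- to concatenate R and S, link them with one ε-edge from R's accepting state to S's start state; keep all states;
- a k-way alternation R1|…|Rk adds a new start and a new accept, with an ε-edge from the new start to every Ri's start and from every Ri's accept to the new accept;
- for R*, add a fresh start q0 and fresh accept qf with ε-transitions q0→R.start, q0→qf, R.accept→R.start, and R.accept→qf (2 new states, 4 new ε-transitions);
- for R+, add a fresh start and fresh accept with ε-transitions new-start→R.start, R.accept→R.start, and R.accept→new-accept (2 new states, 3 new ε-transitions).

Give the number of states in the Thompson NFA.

16

By structural recursion:
Each of the 5 symbol leaves contributes a 2-state fragment.
  b* — 4 states
  b*a — 6 states
  (b*a)+ — 8 states
  (b*a)+ | c | b — 14 states
  b((b*a)+ | c | b) — 16 states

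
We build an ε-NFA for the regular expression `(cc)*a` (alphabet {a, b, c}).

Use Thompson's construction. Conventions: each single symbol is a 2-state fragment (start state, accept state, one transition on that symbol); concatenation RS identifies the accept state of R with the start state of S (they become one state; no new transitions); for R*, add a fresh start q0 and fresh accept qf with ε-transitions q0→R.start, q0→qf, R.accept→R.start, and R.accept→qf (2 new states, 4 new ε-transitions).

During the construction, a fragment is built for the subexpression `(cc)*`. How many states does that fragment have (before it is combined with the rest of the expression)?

5

Fragment for `(cc)*`:
Each of the 2 symbol leaves contributes a 2-state fragment.
  cc → 3 states
  (cc)* → 5 states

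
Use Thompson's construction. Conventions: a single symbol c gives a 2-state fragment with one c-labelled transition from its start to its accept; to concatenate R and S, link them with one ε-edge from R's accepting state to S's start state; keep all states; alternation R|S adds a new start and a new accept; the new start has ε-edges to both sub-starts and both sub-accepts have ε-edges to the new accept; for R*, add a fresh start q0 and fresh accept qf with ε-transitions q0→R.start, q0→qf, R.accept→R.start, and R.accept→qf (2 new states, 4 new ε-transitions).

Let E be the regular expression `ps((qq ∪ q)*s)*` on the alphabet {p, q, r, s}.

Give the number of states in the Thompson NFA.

18

Bottom-up over the parse tree:
Each of the 6 symbol leaves contributes a 2-state fragment.
  qq — 4 states
  qq ∪ q — 8 states
  (qq ∪ q)* — 10 states
  (qq ∪ q)*s — 12 states
  ((qq ∪ q)*s)* — 14 states
  ps((qq ∪ q)*s)* — 18 states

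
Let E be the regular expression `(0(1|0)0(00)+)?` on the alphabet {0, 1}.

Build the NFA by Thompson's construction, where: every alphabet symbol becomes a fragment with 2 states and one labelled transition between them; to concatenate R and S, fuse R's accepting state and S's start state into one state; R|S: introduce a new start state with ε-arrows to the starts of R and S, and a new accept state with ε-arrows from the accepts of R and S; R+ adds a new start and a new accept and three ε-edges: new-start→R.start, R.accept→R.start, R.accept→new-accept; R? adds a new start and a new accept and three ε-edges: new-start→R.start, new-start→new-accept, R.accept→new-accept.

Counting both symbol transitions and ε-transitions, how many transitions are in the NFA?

16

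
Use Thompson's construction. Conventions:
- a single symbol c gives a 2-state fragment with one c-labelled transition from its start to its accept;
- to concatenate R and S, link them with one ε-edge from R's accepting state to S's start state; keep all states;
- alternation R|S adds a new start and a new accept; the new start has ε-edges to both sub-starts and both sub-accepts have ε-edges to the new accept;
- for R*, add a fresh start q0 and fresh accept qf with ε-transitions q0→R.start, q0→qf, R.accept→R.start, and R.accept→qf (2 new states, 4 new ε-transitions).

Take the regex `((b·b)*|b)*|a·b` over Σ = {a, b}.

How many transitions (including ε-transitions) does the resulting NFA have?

By structural recursion:
Each of the 5 symbol leaves contributes 1 transition (1 symbol, 0 ε).
  b·b = 3 transitions (2 symbol, 1 ε)
  (b·b)* = 7 transitions (2 symbol, 5 ε)
  (b·b)*|b = 12 transitions (3 symbol, 9 ε)
  ((b·b)*|b)* = 16 transitions (3 symbol, 13 ε)
  a·b = 3 transitions (2 symbol, 1 ε)
  ((b·b)*|b)*|a·b = 23 transitions (5 symbol, 18 ε)

23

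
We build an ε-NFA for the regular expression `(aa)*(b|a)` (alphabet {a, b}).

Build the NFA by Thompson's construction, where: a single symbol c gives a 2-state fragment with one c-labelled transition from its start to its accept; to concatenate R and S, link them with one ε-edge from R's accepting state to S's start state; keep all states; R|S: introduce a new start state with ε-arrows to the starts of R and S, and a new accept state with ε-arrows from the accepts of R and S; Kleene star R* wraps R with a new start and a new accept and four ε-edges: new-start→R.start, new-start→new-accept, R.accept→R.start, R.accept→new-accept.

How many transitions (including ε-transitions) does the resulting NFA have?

14

Recursing over subexpressions:
Each of the 4 symbol leaves contributes 1 transition (1 symbol, 0 ε).
  aa : 3 transitions (2 symbol, 1 ε)
  (aa)* : 7 transitions (2 symbol, 5 ε)
  b|a : 6 transitions (2 symbol, 4 ε)
  (aa)*(b|a) : 14 transitions (4 symbol, 10 ε)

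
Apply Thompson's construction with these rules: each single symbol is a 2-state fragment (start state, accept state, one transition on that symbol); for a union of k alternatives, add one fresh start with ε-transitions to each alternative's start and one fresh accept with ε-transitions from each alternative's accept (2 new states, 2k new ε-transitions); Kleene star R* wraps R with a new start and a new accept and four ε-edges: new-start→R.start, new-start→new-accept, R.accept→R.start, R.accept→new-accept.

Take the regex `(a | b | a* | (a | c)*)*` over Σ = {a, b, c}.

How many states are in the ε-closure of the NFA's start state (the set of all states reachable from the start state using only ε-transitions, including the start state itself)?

14

Work bottom-up. For each fragment F, track |ε-closure(F.start)| and whether F's accept lies in that closure (i.e. whether F accepts ε). A single-symbol fragment has closure size 1 and does not accept ε.
  a* : new start has ε-edges to the inner start and to the new accept, so |closure| = 2 + 1 = 3
  a | c : |closure| = 1 + 1 + 1 = 3 (the new accept is not ε-reachable since no branch accepts ε)
  (a | c)* : the star's fresh start ε-reaches both the body's start and the fresh accept: |closure| = 2 + 3 = 5
  a | b | a* | (a | c)* : new start ε-reaches every alternative's start; at least one alternative accepts ε, so the union's new accept is reached too: |closure| = 1 + 1 + 1 + 3 + 5 + 1 = 12
  (a | b | a* | (a | c)*)* : new start has ε-edges to the inner start and to the new accept, so |closure| = 2 + 12 = 14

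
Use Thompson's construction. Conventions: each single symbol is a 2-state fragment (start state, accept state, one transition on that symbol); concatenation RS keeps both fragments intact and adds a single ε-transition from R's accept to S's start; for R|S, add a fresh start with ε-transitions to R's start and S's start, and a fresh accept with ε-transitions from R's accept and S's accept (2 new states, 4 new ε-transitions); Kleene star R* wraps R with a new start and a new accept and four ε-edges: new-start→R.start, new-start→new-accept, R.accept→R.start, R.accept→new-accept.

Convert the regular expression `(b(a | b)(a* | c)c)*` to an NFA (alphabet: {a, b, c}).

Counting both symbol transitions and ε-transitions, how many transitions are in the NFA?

25

By structural recursion:
Each of the 6 symbol leaves contributes 1 transition (1 symbol, 0 ε).
  a | b : 6 transitions (2 symbol, 4 ε)
  a* : 5 transitions (1 symbol, 4 ε)
  a* | c : 10 transitions (2 symbol, 8 ε)
  b(a | b)(a* | c)c : 21 transitions (6 symbol, 15 ε)
  (b(a | b)(a* | c)c)* : 25 transitions (6 symbol, 19 ε)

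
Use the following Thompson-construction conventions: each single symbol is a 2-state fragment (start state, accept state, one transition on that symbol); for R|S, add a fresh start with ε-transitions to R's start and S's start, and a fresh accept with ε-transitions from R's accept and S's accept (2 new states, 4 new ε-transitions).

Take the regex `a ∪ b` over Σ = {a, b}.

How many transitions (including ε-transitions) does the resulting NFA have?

6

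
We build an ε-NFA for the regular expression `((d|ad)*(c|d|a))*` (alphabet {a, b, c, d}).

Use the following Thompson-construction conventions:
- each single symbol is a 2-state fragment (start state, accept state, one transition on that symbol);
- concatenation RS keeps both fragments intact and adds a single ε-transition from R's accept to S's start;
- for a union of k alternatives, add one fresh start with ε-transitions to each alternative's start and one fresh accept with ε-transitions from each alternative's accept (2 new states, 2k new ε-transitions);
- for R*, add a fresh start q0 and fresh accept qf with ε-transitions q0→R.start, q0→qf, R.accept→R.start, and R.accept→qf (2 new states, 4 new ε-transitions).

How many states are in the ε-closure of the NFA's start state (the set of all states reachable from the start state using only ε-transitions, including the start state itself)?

11

Work bottom-up. For each fragment F, track |ε-closure(F.start)| and whether F's accept lies in that closure (i.e. whether F accepts ε). A single-symbol fragment has closure size 1 and does not accept ε.
  ad → same as the first factor's closure: |ε-closure| = 1
  d|ad → |ε-closure| = 1 + 1 + 1 = 3 (the new accept is not ε-reachable since no branch accepts ε)
  (d|ad)* → |ε-closure| = 1 (new start) + 3 (body) + 1 (new accept) = 5
  c|d|a → new start ε-reaches every alternative's start; none of them accept ε, so the new accept is not reached: |ε-closure| = 1 + 1 + 1 + 1 = 4
  (d|ad)*(c|d|a) → |ε-closure| = 5 + 4 = 9 (closure spills across the concat boundary because the left factor accepts ε)
  ((d|ad)*(c|d|a))* → new start has ε-edges to the inner start and to the new accept, so |ε-closure| = 2 + 9 = 11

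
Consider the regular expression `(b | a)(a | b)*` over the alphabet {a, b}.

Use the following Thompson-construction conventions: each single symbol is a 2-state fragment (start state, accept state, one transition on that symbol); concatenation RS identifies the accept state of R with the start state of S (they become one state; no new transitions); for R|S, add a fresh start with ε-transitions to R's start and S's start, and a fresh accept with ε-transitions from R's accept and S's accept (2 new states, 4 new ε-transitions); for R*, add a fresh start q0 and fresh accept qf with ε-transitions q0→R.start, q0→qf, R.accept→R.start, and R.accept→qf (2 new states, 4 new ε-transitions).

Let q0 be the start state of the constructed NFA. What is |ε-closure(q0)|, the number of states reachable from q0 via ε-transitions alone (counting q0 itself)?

Let C(F) = |ε-closure(F.start)| within fragment F, and note whether F accepts ε. Symbol fragments have C = 1 and do not accept ε. Then:
  b | a : |closure| = 1 + 1 + 1 = 3 (the new accept is not ε-reachable since no branch accepts ε)
  a | b : |closure| = 1 + 1 + 1 = 3 (the new accept is not ε-reachable since no branch accepts ε)
  (a | b)* : the star's fresh start ε-reaches both the body's start and the fresh accept: |closure| = 2 + 3 = 5
  (b | a)(a | b)* : same as the first factor's closure: |closure| = 3

3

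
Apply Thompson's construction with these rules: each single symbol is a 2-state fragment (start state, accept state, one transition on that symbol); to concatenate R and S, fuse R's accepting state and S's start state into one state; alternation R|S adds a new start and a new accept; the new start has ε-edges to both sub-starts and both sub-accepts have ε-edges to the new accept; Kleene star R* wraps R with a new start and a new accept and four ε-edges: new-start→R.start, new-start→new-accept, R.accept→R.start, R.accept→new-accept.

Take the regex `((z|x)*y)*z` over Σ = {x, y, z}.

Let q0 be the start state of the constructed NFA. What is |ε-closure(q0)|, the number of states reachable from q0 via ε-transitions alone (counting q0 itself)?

Work bottom-up. For each fragment F, track |ε-closure(F.start)| and whether F's accept lies in that closure (i.e. whether F accepts ε). A single-symbol fragment has closure size 1 and does not accept ε.
  z|x → C = 1 + 1 + 1 = 3 (the new accept is not ε-reachable since no branch accepts ε)
  (z|x)* → C = 1 (new start) + 3 (body) + 1 (new accept) = 5
  (z|x)*y → the left operand accepts ε, so the closure extends into the next operand (the shared merged state is already counted); C = 5 + (1−1) = 5
  ((z|x)*y)* → the star's fresh start ε-reaches both the body's start and the fresh accept: C = 2 + 5 = 7
  ((z|x)*y)*z → C = 7 + (1−1) = 7 (closure spills across the concat boundary because the left factor accepts ε)

7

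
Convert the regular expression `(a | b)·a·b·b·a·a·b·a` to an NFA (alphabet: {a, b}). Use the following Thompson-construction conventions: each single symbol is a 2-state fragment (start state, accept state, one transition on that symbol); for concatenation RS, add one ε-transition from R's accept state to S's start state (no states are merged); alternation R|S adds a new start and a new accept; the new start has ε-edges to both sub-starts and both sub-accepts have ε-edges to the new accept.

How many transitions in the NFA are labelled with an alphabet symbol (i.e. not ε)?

9

Recursing over subexpressions:
Each of the 9 symbol leaves contributes exactly 1 symbol transition.
  a | b : 2 symbol transitions
  (a | b)·a·b·b·a·a·b·a : 9 symbol transitions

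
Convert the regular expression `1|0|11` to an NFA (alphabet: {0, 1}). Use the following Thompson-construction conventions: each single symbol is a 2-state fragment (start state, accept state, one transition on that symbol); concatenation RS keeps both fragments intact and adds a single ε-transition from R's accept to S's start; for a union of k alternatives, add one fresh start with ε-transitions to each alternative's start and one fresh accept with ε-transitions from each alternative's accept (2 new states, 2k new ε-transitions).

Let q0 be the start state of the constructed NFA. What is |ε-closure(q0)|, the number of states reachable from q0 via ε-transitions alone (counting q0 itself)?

Let C(F) = |ε-closure(F.start)| within fragment F, and note whether F accepts ε. Symbol fragments have C = 1 and do not accept ε. Then:
  11 → same as the first factor's closure: |closure| = 1
  1|0|11 → new start ε-reaches every alternative's start; none of them accept ε, so the new accept is not reached: |closure| = 1 + 1 + 1 + 1 = 4

4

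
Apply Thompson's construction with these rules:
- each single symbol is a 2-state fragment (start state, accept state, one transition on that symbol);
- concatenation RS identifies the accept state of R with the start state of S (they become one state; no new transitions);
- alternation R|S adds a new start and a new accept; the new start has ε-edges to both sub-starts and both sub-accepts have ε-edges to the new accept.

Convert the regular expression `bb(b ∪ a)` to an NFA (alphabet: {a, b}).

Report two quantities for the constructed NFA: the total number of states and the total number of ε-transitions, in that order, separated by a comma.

8, 4

By structural recursion:
Each of the 4 symbol leaves contributes 2 states and 0 ε-transitions.
  b ∪ a → 6 states, 4 ε-transitions
  bb(b ∪ a) → 8 states, 4 ε-transitions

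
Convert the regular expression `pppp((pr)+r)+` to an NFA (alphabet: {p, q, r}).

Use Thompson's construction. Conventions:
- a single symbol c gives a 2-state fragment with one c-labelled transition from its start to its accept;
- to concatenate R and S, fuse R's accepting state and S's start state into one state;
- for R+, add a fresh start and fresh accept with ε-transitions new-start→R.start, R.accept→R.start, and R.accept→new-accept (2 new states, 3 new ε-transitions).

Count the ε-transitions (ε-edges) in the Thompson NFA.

By structural recursion:
Each of the 7 symbol leaves contributes 0 ε-transitions.
  pr : 0 ε-transitions
  (pr)+ : 3 ε-transitions
  (pr)+r : 3 ε-transitions
  ((pr)+r)+ : 6 ε-transitions
  pppp((pr)+r)+ : 6 ε-transitions

6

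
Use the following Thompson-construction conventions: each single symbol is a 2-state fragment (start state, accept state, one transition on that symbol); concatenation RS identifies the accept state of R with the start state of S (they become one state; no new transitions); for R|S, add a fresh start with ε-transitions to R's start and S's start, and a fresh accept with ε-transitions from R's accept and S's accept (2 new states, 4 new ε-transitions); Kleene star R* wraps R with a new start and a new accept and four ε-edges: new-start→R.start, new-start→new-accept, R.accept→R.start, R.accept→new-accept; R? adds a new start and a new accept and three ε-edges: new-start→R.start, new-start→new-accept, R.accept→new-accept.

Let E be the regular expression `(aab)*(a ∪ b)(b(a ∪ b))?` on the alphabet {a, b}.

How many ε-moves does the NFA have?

Bottom-up over the parse tree:
Each of the 8 symbol leaves contributes 0 ε-transitions.
  aab → 0 ε-transitions
  (aab)* → 4 ε-transitions
  a ∪ b → 4 ε-transitions
  a ∪ b → 4 ε-transitions
  b(a ∪ b) → 4 ε-transitions
  (b(a ∪ b))? → 7 ε-transitions
  (aab)*(a ∪ b)(b(a ∪ b))? → 15 ε-transitions

15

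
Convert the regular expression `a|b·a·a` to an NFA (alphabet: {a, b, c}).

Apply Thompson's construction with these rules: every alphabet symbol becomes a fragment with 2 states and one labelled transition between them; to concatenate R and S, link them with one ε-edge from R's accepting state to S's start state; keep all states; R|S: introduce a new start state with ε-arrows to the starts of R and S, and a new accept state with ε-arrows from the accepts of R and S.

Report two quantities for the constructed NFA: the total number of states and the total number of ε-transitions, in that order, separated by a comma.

Per subexpression:
Each of the 4 symbol leaves contributes 2 states and 0 ε-transitions.
  b·a·a = 6 states, 2 ε-transitions
  a|b·a·a = 10 states, 6 ε-transitions

10, 6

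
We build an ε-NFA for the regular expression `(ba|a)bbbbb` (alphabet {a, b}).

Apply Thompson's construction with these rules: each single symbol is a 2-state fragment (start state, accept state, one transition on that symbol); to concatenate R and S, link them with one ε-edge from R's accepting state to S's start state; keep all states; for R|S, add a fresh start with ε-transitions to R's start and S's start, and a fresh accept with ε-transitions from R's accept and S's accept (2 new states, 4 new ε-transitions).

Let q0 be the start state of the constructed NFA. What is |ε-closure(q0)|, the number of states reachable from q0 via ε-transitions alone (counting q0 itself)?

3

Let C(F) = |ε-closure(F.start)| within fragment F, and note whether F accepts ε. Symbol fragments have C = 1 and do not accept ε. Then:
  ba → |ε-closure| equals the left operand's closure size = 1 (its accept is not ε-reachable, so the closure stops there)
  ba|a → |ε-closure| = 1 + 1 + 1 = 3 (the new accept is not ε-reachable since no branch accepts ε)
  (ba|a)bbbbb → same as the first factor's closure: |ε-closure| = 3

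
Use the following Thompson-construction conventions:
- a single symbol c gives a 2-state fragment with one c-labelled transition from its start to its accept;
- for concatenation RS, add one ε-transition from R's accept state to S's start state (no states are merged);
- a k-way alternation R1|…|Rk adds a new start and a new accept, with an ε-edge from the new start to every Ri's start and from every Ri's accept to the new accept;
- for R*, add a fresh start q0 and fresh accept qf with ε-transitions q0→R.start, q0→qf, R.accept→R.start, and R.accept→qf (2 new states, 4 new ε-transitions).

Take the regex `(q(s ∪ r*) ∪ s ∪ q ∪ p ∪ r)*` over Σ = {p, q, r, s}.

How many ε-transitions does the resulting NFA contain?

Per subexpression:
Each of the 7 symbol leaves contributes 0 ε-transitions.
  r* : 4 ε-transitions
  s ∪ r* : 8 ε-transitions
  q(s ∪ r*) : 9 ε-transitions
  q(s ∪ r*) ∪ s ∪ q ∪ p ∪ r : 19 ε-transitions
  (q(s ∪ r*) ∪ s ∪ q ∪ p ∪ r)* : 23 ε-transitions

23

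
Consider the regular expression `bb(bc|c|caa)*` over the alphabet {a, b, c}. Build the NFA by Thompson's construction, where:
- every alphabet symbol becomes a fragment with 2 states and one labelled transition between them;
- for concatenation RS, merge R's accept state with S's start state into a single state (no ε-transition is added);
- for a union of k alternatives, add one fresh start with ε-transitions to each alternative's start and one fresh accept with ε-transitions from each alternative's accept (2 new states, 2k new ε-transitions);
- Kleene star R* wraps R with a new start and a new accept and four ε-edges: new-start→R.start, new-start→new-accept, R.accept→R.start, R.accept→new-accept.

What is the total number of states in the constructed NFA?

Recursing over subexpressions:
Each of the 8 symbol leaves contributes a 2-state fragment.
  bc — 3 states
  caa — 4 states
  bc|c|caa — 11 states
  (bc|c|caa)* — 13 states
  bb(bc|c|caa)* — 15 states

15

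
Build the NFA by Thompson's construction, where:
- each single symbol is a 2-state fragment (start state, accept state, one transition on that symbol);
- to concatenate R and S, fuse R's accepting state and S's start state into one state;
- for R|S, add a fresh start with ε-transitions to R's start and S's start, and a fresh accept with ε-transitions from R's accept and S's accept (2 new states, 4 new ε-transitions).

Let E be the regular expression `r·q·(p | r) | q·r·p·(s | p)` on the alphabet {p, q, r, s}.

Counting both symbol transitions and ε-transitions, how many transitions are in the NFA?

21

By structural recursion:
Each of the 9 symbol leaves contributes 1 transition (1 symbol, 0 ε).
  p | r = 6 transitions (2 symbol, 4 ε)
  r·q·(p | r) = 8 transitions (4 symbol, 4 ε)
  s | p = 6 transitions (2 symbol, 4 ε)
  q·r·p·(s | p) = 9 transitions (5 symbol, 4 ε)
  r·q·(p | r) | q·r·p·(s | p) = 21 transitions (9 symbol, 12 ε)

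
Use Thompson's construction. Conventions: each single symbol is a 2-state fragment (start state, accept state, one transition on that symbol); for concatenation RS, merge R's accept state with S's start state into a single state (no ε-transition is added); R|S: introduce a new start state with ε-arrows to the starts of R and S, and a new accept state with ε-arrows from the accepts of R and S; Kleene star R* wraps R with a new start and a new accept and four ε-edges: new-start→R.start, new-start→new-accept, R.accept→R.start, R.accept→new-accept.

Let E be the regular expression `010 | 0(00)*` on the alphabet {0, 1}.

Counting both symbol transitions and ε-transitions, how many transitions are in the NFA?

14

Building bottom-up:
Each of the 6 symbol leaves contributes 1 transition (1 symbol, 0 ε).
  010 = 3 transitions (3 symbol, 0 ε)
  00 = 2 transitions (2 symbol, 0 ε)
  (00)* = 6 transitions (2 symbol, 4 ε)
  0(00)* = 7 transitions (3 symbol, 4 ε)
  010 | 0(00)* = 14 transitions (6 symbol, 8 ε)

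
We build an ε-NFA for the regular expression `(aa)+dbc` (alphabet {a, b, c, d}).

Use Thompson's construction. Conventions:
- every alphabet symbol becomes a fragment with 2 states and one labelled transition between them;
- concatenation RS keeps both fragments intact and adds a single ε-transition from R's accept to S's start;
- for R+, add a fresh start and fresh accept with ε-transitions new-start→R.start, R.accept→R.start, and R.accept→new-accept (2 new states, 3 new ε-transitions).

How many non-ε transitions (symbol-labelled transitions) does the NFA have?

5

Building bottom-up:
Each of the 5 symbol leaves contributes exactly 1 symbol transition.
  aa = 2 symbol transitions
  (aa)+ = 2 symbol transitions
  (aa)+dbc = 5 symbol transitions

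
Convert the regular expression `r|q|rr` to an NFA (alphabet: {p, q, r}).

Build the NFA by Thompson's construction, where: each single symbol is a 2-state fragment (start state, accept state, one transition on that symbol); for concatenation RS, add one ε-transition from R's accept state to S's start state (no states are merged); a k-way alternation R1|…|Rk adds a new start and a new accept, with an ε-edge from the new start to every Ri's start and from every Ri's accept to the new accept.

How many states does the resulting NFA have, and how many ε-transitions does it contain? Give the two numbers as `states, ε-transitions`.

Bottom-up over the parse tree:
Each of the 4 symbol leaves contributes 2 states and 0 ε-transitions.
  rr — 4 states, 1 ε-transition
  r|q|rr — 10 states, 7 ε-transitions

10, 7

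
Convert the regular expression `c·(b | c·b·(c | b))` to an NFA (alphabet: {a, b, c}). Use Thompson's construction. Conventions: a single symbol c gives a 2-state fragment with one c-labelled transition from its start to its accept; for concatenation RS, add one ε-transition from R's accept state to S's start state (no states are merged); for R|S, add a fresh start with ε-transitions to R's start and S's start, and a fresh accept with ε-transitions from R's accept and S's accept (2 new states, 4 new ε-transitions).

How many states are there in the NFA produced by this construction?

16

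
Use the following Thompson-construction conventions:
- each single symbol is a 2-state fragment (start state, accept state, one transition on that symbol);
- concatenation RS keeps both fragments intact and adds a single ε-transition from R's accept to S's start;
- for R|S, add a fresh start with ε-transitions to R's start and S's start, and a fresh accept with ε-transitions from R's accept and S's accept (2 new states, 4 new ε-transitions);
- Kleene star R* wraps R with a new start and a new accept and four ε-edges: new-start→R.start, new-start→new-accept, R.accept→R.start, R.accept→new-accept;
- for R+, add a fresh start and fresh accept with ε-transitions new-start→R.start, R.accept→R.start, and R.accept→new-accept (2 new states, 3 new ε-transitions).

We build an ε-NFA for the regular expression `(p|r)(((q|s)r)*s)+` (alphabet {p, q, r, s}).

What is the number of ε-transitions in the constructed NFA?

18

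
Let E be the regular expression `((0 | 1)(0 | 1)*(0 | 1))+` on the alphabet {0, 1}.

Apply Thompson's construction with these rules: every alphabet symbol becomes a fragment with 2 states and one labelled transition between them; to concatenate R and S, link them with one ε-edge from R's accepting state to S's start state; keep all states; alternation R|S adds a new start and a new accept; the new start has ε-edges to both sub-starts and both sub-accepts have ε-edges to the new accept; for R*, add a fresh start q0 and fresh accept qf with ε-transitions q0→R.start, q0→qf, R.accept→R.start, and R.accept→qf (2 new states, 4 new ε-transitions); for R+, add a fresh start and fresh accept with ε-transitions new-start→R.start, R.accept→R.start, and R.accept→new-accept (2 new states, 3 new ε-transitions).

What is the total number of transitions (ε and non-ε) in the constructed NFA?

Bottom-up over the parse tree:
Each of the 6 symbol leaves contributes 1 transition (1 symbol, 0 ε).
  0 | 1 — 6 transitions (2 symbol, 4 ε)
  0 | 1 — 6 transitions (2 symbol, 4 ε)
  (0 | 1)* — 10 transitions (2 symbol, 8 ε)
  0 | 1 — 6 transitions (2 symbol, 4 ε)
  (0 | 1)(0 | 1)*(0 | 1) — 24 transitions (6 symbol, 18 ε)
  ((0 | 1)(0 | 1)*(0 | 1))+ — 27 transitions (6 symbol, 21 ε)

27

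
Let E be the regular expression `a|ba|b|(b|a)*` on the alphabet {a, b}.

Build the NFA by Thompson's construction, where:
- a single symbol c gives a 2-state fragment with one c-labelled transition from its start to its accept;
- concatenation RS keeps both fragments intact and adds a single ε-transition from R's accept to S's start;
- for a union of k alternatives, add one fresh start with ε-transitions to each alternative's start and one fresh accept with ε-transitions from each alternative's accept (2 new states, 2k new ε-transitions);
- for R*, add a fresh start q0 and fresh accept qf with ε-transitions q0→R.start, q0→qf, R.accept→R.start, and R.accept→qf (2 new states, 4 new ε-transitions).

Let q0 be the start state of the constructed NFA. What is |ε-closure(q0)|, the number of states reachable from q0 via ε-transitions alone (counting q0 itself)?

10

Work bottom-up. For each fragment F, track |ε-closure(F.start)| and whether F's accept lies in that closure (i.e. whether F accepts ε). A single-symbol fragment has closure size 1 and does not accept ε.
  ba : |ε-closure| equals the left operand's closure size = 1 (its accept is not ε-reachable, so the closure stops there)
  b|a : new start ε-reaches every alternative's start; none of them accept ε, so the new accept is not reached: |ε-closure| = 1 + 1 + 1 = 3
  (b|a)* : new start has ε-edges to the inner start and to the new accept, so |ε-closure| = 2 + 3 = 5
  a|ba|b|(b|a)* : new start ε-reaches every alternative's start; at least one alternative accepts ε, so the union's new accept is reached too: |ε-closure| = 1 + 1 + 1 + 1 + 5 + 1 = 10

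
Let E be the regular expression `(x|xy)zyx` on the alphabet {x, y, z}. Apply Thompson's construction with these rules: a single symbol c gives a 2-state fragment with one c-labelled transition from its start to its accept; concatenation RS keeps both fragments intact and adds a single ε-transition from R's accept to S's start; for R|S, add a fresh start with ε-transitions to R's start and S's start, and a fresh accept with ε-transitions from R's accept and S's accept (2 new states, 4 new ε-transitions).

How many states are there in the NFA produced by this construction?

Recursing over subexpressions:
Each of the 6 symbol leaves contributes a 2-state fragment.
  xy — 4 states
  x|xy — 8 states
  (x|xy)zyx — 14 states

14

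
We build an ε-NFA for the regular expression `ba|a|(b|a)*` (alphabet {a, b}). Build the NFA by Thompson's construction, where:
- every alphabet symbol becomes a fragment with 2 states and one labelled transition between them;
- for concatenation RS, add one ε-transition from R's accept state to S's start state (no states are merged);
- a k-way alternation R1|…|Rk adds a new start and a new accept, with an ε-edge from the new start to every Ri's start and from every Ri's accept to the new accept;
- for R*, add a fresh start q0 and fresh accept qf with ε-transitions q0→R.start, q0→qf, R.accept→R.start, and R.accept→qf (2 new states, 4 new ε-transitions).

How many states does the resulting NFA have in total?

Per subexpression:
Each of the 5 symbol leaves contributes a 2-state fragment.
  ba → 4 states
  b|a → 6 states
  (b|a)* → 8 states
  ba|a|(b|a)* → 16 states

16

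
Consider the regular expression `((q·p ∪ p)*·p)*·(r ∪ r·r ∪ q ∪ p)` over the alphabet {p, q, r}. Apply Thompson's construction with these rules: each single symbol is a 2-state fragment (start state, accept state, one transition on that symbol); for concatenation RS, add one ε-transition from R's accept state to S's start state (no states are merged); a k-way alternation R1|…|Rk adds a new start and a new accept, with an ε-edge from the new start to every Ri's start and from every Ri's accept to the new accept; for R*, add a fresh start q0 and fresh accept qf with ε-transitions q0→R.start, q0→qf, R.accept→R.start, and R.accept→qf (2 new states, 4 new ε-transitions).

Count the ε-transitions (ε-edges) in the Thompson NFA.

24

Bottom-up over the parse tree:
Each of the 9 symbol leaves contributes 0 ε-transitions.
  q·p : 1 ε-transition
  q·p ∪ p : 5 ε-transitions
  (q·p ∪ p)* : 9 ε-transitions
  (q·p ∪ p)*·p : 10 ε-transitions
  ((q·p ∪ p)*·p)* : 14 ε-transitions
  r·r : 1 ε-transition
  r ∪ r·r ∪ q ∪ p : 9 ε-transitions
  ((q·p ∪ p)*·p)*·(r ∪ r·r ∪ q ∪ p) : 24 ε-transitions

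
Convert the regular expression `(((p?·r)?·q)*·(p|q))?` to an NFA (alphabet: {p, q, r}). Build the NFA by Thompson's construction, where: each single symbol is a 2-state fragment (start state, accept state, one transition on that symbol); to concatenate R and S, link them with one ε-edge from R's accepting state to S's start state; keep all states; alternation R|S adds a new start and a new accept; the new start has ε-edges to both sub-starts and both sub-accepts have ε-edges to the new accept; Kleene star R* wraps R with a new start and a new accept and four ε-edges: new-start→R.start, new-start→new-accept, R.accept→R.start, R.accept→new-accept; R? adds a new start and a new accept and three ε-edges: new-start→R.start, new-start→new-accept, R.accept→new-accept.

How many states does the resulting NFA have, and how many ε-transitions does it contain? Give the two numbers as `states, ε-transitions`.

20, 20

Recursing over subexpressions:
Each of the 5 symbol leaves contributes 2 states and 0 ε-transitions.
  p? = 4 states, 3 ε-transitions
  p?·r = 6 states, 4 ε-transitions
  (p?·r)? = 8 states, 7 ε-transitions
  (p?·r)?·q = 10 states, 8 ε-transitions
  ((p?·r)?·q)* = 12 states, 12 ε-transitions
  p|q = 6 states, 4 ε-transitions
  ((p?·r)?·q)*·(p|q) = 18 states, 17 ε-transitions
  (((p?·r)?·q)*·(p|q))? = 20 states, 20 ε-transitions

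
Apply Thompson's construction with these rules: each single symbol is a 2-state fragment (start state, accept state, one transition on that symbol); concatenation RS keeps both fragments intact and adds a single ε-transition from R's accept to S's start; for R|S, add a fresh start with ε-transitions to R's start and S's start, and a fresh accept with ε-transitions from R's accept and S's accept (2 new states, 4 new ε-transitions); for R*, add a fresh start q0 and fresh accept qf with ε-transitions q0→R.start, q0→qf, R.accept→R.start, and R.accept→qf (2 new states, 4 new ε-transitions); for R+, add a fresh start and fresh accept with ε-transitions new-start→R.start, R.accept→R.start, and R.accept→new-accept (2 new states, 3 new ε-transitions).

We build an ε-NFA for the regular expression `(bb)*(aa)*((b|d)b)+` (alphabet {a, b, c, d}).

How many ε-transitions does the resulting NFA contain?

Bottom-up over the parse tree:
Each of the 7 symbol leaves contributes 0 ε-transitions.
  bb = 1 ε-transition
  (bb)* = 5 ε-transitions
  aa = 1 ε-transition
  (aa)* = 5 ε-transitions
  b|d = 4 ε-transitions
  (b|d)b = 5 ε-transitions
  ((b|d)b)+ = 8 ε-transitions
  (bb)*(aa)*((b|d)b)+ = 20 ε-transitions

20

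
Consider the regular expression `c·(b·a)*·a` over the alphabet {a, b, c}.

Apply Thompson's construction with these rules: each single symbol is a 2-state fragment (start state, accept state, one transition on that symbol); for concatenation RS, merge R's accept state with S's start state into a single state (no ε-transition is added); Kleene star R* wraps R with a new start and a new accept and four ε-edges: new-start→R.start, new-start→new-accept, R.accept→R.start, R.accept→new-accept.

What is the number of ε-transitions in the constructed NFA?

Building bottom-up:
Each of the 4 symbol leaves contributes 0 ε-transitions.
  b·a — 0 ε-transitions
  (b·a)* — 4 ε-transitions
  c·(b·a)*·a — 4 ε-transitions

4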